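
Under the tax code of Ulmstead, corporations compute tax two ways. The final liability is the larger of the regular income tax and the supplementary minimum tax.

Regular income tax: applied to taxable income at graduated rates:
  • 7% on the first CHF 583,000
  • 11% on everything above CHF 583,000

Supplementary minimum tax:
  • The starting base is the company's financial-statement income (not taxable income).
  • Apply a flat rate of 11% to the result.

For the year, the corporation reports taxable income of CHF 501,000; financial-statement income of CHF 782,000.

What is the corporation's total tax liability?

CHF 86,020

Supplementary minimum tax:
  Base (financial-statement income): CHF 782,000
  CHF 782,000 × 11% = CHF 86,020

Regular income tax:
  CHF 501,000 × 7% = CHF 35,070

CHF 86,020 > CHF 35,070, so the supplementary minimum tax is the binding amount.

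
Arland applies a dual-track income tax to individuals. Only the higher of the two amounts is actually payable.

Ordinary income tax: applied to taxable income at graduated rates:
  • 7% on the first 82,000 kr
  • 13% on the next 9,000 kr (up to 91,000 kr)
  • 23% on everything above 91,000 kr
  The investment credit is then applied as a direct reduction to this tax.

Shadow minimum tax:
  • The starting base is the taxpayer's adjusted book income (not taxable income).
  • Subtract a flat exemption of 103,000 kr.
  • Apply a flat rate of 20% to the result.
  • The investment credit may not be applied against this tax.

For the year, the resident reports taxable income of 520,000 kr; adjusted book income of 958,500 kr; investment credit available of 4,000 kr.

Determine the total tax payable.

Shadow minimum tax:
  Base (adjusted book income): 958,500 kr
  Less exemption 103,000 kr → base 855,500 kr
  855,500 kr × 20% = 171,100 kr

Ordinary income tax:
  82,000 kr × 7% = 5,740 kr
  9,000 kr × 13% = 1,170 kr
  429,000 kr × 23% = 98,670 kr
  → 105,580 kr
  Less investment credit 4,000 kr → 101,580 kr

171,100 kr > 101,580 kr, so the shadow minimum tax is the binding amount.

171,100 kr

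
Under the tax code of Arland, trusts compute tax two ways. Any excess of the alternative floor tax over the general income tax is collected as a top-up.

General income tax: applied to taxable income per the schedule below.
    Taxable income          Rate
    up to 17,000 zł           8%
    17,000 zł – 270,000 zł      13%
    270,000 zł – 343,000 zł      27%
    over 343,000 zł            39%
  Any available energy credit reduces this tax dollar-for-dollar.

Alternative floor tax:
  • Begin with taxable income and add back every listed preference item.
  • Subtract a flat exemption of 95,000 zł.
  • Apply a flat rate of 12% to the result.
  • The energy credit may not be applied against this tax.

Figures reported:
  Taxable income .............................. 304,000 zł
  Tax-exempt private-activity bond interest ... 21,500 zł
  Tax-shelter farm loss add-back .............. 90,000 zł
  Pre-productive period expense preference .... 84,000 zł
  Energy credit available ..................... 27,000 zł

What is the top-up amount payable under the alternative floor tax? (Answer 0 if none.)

General income tax:
  17,000 zł × 8% = 1,360 zł
  253,000 zł × 13% = 32,890 zł
  34,000 zł × 27% = 9,180 zł
  → 43,430 zł
  Less energy credit 27,000 zł → 16,430 zł

Alternative floor tax:
  Adjusted income: 304,000 zł + 21,500 zł + 90,000 zł + 84,000 zł = 499,500 zł
  Less exemption 95,000 zł → base 404,500 zł
  404,500 zł × 12% = 48,540 zł

Excess of alternative floor tax over general income tax: 48,540 zł − 16,430 zł = 32,110 zł.

32,110 zł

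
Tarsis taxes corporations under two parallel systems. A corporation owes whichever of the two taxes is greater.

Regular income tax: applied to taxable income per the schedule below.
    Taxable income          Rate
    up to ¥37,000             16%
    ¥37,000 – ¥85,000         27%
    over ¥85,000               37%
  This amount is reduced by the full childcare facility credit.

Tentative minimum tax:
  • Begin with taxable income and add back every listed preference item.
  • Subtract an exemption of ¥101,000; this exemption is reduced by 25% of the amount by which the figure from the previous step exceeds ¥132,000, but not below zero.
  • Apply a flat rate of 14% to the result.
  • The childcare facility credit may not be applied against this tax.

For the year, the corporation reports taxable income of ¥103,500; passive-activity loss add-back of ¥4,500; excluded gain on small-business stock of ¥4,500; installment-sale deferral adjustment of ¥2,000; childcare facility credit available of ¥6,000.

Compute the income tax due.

¥19,725

Tentative minimum tax:
  Adjusted income: ¥103,500 + ¥4,500 + ¥4,500 + ¥2,000 = ¥114,500
  Exemption: ¥114,500 ≤ ¥132,000, so full ¥101,000 applies
  Base: ¥114,500 − ¥101,000 = ¥13,500
  ¥13,500 × 14% = ¥1,890

Regular income tax:
  ¥37,000 × 16% = ¥5,920
  ¥48,000 × 27% = ¥12,960
  ¥18,500 × 37% = ¥6,845
  → ¥25,725
  Less childcare facility credit ¥6,000 → ¥19,725

¥19,725 > ¥1,890, so the regular income tax governs.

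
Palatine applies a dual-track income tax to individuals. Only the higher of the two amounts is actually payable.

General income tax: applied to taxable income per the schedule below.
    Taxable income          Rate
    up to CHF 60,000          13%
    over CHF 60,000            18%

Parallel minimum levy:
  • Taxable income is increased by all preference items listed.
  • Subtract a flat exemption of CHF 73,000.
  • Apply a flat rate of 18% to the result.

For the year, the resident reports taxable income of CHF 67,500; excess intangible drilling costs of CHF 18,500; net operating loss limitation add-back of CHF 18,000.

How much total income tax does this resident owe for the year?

CHF 9,150

General income tax:
  CHF 60,000 × 13% = CHF 7,800
  CHF 7,500 × 18% = CHF 1,350
  → CHF 9,150

Parallel minimum levy:
  Adjusted income: CHF 67,500 + CHF 18,500 + CHF 18,000 = CHF 104,000
  Less exemption CHF 73,000 → base CHF 31,000
  CHF 31,000 × 18% = CHF 5,580

CHF 9,150 > CHF 5,580, so the general income tax governs.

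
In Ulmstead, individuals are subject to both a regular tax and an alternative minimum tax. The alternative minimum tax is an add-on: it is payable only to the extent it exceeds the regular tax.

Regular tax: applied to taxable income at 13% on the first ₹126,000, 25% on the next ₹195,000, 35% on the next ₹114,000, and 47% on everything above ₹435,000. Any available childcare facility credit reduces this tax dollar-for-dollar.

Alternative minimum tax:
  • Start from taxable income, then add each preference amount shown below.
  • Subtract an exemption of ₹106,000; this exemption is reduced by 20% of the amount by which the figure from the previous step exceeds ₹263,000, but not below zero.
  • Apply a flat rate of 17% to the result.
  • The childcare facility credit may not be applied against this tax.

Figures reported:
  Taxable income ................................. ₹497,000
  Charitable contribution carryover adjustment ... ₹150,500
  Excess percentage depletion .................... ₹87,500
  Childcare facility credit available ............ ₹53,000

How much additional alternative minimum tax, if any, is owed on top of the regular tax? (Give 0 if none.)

₹41,808

Alternative minimum tax:
  Adjusted income: ₹497,000 + ₹150,500 + ₹87,500 = ₹735,000
  Exemption: ₹106,000 − 20% × (₹735,000 − ₹263,000) = ₹106,000 − ₹94,400 = ₹11,600
  Base: ₹735,000 − ₹11,600 = ₹723,400
  ₹723,400 × 17% = ₹122,978

Regular tax:
  ₹126,000 × 13% = ₹16,380
  ₹195,000 × 25% = ₹48,750
  ₹114,000 × 35% = ₹39,900
  ₹62,000 × 47% = ₹29,140
  → ₹134,170
  Less childcare facility credit ₹53,000 → ₹81,170

Excess of alternative minimum tax over regular tax: ₹122,978 − ₹81,170 = ₹41,808.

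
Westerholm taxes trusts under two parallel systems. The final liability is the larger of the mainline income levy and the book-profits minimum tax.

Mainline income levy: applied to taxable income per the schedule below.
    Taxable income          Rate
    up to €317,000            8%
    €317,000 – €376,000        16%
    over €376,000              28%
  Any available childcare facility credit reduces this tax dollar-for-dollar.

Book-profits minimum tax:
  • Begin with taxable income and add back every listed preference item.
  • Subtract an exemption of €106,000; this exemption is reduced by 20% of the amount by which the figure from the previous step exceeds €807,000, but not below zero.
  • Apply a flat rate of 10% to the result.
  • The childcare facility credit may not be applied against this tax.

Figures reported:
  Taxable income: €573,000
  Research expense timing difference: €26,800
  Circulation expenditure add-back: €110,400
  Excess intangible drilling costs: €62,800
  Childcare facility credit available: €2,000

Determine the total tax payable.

Book-profits minimum tax:
  Adjusted income: €573,000 + €26,800 + €110,400 + €62,800 = €773,000
  Exemption: €773,000 ≤ €807,000, so full €106,000 applies
  Base: €773,000 − €106,000 = €667,000
  €667,000 × 10% = €66,700

Mainline income levy:
  €317,000 × 8% = €25,360
  €59,000 × 16% = €9,440
  €197,000 × 28% = €55,160
  → €89,960
  Less childcare facility credit €2,000 → €87,960

€87,960 > €66,700, so the mainline income levy governs.

€87,960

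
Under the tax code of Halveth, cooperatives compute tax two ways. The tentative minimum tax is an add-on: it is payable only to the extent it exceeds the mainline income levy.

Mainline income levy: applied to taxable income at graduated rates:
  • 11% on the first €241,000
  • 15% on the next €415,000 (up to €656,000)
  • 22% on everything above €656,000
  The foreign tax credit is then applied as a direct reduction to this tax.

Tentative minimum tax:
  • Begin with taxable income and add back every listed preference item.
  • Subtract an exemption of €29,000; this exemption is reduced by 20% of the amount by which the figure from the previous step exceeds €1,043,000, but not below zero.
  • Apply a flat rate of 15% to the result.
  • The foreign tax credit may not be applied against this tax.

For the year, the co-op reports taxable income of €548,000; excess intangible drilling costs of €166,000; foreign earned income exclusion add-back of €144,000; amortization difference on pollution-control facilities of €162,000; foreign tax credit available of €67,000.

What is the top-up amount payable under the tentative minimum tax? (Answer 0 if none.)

€143,090

Mainline income levy:
  €241,000 × 11% = €26,510
  €307,000 × 15% = €46,050
  → €72,560
  Less foreign tax credit €67,000 → €5,560

Tentative minimum tax:
  Adjusted income: €548,000 + €166,000 + €144,000 + €162,000 = €1,020,000
  Exemption: €1,020,000 ≤ €1,043,000, so full €29,000 applies
  Base: €1,020,000 − €29,000 = €991,000
  €991,000 × 15% = €148,650

Excess of tentative minimum tax over mainline income levy: €148,650 − €5,560 = €143,090.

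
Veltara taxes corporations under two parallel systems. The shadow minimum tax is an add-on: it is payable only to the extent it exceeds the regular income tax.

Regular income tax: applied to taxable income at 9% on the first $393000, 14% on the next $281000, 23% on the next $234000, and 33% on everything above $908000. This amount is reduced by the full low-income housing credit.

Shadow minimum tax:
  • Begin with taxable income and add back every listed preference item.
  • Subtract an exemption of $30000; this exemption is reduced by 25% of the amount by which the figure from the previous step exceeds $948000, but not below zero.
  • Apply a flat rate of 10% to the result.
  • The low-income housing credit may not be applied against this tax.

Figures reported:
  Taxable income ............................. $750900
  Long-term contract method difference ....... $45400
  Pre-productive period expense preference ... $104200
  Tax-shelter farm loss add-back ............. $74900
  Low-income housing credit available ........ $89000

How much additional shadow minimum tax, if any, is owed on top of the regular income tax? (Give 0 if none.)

Regular income tax:
  $393000 × 9% = $35370
  $281000 × 14% = $39340
  $76900 × 23% = $17687
  → $92397
  Less low-income housing credit $89000 → $3397

Shadow minimum tax:
  Adjusted income: $750900 + $45400 + $104200 + $74900 = $975400
  Exemption: $30000 − 25% × ($975400 − $948000) = $30000 − $6850 = $23150
  Base: $975400 − $23150 = $952250
  $952250 × 10% = $95225

Excess of shadow minimum tax over regular income tax: $95225 − $3397 = $91828.

$91828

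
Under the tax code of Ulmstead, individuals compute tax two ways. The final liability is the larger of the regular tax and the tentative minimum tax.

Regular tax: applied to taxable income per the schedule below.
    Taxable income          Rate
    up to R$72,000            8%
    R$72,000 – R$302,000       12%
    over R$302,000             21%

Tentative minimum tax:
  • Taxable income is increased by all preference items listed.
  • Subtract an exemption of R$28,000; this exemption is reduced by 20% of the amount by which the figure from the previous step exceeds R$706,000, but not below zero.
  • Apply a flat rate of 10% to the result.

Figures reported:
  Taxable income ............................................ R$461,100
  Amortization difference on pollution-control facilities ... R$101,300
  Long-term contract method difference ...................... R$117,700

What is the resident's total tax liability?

Tentative minimum tax:
  Adjusted income: R$461,100 + R$101,300 + R$117,700 = R$680,100
  Exemption: R$680,100 ≤ R$706,000, so full R$28,000 applies
  Base: R$680,100 − R$28,000 = R$652,100
  R$652,100 × 10% = R$65,210

Regular tax:
  R$72,000 × 8% = R$5,760
  R$230,000 × 12% = R$27,600
  R$159,100 × 21% = R$33,411
  → R$66,771

R$66,771 > R$65,210, so the regular tax governs.

R$66,771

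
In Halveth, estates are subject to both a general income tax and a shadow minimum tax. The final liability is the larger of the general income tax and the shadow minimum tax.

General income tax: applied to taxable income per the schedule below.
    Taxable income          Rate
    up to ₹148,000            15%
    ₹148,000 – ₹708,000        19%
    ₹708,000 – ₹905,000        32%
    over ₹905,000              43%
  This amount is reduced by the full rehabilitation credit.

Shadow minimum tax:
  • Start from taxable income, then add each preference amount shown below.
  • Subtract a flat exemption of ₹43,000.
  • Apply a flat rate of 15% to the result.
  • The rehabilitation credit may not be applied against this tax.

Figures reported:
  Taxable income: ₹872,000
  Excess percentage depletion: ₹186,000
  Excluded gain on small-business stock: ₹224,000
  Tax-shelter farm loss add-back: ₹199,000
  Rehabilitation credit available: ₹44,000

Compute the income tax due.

₹215,700

Shadow minimum tax:
  Adjusted income: ₹872,000 + ₹186,000 + ₹224,000 + ₹199,000 = ₹1,481,000
  Less exemption ₹43,000 → base ₹1,438,000
  ₹1,438,000 × 15% = ₹215,700

General income tax:
  ₹148,000 × 15% = ₹22,200
  ₹560,000 × 19% = ₹106,400
  ₹164,000 × 32% = ₹52,480
  → ₹181,080
  Less rehabilitation credit ₹44,000 → ₹137,080

₹215,700 > ₹137,080, so the shadow minimum tax is the binding amount.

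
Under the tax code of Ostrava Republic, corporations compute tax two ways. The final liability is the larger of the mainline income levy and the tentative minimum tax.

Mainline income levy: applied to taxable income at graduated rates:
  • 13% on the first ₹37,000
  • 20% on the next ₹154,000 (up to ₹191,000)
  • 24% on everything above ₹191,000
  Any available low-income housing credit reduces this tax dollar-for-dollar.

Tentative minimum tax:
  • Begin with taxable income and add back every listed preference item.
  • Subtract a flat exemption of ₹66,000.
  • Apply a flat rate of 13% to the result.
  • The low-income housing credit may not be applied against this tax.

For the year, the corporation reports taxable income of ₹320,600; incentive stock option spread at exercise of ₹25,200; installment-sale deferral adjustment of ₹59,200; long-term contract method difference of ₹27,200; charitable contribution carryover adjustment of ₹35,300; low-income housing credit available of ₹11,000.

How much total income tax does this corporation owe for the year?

Tentative minimum tax:
  Adjusted income: ₹320,600 + ₹25,200 + ₹59,200 + ₹27,200 + ₹35,300 = ₹467,500
  Less exemption ₹66,000 → base ₹401,500
  ₹401,500 × 13% = ₹52,195

Mainline income levy:
  ₹37,000 × 13% = ₹4,810
  ₹154,000 × 20% = ₹30,800
  ₹129,600 × 24% = ₹31,104
  → ₹66,714
  Less low-income housing credit ₹11,000 → ₹55,714

₹55,714 > ₹52,195, so the mainline income levy governs.

₹55,714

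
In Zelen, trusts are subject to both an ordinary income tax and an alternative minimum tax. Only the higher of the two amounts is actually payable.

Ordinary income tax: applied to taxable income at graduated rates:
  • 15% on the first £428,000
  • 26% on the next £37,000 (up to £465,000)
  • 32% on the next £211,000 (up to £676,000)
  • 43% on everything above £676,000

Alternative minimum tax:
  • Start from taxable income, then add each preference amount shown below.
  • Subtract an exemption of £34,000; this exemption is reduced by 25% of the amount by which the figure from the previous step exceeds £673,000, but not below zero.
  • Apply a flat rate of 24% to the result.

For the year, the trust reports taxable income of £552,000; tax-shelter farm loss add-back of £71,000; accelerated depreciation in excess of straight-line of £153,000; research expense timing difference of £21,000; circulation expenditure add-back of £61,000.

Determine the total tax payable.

£205,920

Ordinary income tax:
  £428,000 × 15% = £64,200
  £37,000 × 26% = £9,620
  £87,000 × 32% = £27,840
  → £101,660

Alternative minimum tax:
  Adjusted income: £552,000 + £71,000 + £153,000 + £21,000 + £61,000 = £858,000
  Exemption: 25% × (£858,000 − £673,000) = £46,250 ≥ £34,000, so the exemption is fully phased out
  Base: £858,000 − £0 = £858,000
  £858,000 × 24% = £205,920

£205,920 > £101,660, so the alternative minimum tax is the binding amount.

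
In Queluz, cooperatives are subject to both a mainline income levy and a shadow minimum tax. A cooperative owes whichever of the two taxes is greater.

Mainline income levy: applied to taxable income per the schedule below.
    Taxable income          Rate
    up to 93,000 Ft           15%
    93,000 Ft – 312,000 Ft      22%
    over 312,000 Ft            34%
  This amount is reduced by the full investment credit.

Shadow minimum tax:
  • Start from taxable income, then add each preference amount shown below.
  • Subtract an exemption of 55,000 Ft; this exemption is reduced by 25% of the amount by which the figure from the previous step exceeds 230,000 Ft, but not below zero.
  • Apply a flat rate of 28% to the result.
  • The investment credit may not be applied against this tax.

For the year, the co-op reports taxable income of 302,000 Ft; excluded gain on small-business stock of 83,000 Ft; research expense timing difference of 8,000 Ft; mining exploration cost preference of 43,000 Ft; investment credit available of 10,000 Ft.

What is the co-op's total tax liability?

Shadow minimum tax:
  Adjusted income: 302,000 Ft + 83,000 Ft + 8,000 Ft + 43,000 Ft = 436,000 Ft
  Exemption: 55,000 Ft − 25% × (436,000 Ft − 230,000 Ft) = 55,000 Ft − 51,500 Ft = 3,500 Ft
  Base: 436,000 Ft − 3,500 Ft = 432,500 Ft
  432,500 Ft × 28% = 121,100 Ft

Mainline income levy:
  93,000 Ft × 15% = 13,950 Ft
  209,000 Ft × 22% = 45,980 Ft
  → 59,930 Ft
  Less investment credit 10,000 Ft → 49,930 Ft

121,100 Ft > 49,930 Ft, so the shadow minimum tax is the binding amount.

121,100 Ft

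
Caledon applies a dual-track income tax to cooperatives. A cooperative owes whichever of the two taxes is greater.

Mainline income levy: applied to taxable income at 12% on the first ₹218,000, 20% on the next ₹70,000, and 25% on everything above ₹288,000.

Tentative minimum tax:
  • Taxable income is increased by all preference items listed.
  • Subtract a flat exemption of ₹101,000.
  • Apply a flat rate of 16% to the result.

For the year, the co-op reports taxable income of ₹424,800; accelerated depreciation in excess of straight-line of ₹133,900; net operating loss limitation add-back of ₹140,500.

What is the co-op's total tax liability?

Tentative minimum tax:
  Adjusted income: ₹424,800 + ₹133,900 + ₹140,500 = ₹699,200
  Less exemption ₹101,000 → base ₹598,200
  ₹598,200 × 16% = ₹95,712

Mainline income levy:
  ₹218,000 × 12% = ₹26,160
  ₹70,000 × 20% = ₹14,000
  ₹136,800 × 25% = ₹34,200
  → ₹74,360

₹95,712 > ₹74,360, so the tentative minimum tax is the binding amount.

₹95,712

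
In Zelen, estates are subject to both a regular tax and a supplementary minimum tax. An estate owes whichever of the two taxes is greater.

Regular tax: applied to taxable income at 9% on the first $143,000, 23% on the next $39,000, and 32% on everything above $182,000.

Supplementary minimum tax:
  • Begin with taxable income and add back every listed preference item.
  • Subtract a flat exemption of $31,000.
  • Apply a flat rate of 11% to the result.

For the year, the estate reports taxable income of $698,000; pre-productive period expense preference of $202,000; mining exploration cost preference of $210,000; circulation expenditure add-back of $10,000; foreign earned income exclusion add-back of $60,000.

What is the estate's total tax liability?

$186,960

Regular tax:
  $143,000 × 9% = $12,870
  $39,000 × 23% = $8,970
  $516,000 × 32% = $165,120
  → $186,960

Supplementary minimum tax:
  Adjusted income: $698,000 + $202,000 + $210,000 + $10,000 + $60,000 = $1,180,000
  Less exemption $31,000 → base $1,149,000
  $1,149,000 × 11% = $126,390

$186,960 > $126,390, so the regular tax governs.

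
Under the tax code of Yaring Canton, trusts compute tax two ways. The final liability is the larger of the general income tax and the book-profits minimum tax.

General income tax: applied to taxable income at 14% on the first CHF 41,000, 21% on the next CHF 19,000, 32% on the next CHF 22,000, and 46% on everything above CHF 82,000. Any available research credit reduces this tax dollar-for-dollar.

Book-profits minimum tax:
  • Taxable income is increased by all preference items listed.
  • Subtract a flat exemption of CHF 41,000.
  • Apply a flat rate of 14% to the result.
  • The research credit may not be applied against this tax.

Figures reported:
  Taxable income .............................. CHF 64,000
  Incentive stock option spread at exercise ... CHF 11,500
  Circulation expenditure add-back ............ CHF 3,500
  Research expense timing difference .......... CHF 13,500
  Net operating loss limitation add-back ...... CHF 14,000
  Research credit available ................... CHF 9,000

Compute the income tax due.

General income tax:
  CHF 41,000 × 14% = CHF 5,740
  CHF 19,000 × 21% = CHF 3,990
  CHF 4,000 × 32% = CHF 1,280
  → CHF 11,010
  Less research credit CHF 9,000 → CHF 2,010

Book-profits minimum tax:
  Adjusted income: CHF 64,000 + CHF 11,500 + CHF 3,500 + CHF 13,500 + CHF 14,000 = CHF 106,500
  Less exemption CHF 41,000 → base CHF 65,500
  CHF 65,500 × 14% = CHF 9,170

CHF 9,170 > CHF 2,010, so the book-profits minimum tax is the binding amount.

CHF 9,170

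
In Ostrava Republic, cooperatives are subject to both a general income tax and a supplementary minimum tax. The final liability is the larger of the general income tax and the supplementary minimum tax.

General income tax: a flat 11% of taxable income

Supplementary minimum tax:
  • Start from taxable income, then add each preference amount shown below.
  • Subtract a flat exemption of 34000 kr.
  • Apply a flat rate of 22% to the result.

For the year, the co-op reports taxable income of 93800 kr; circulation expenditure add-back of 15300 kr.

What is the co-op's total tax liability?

Supplementary minimum tax:
  Adjusted income: 93800 kr + 15300 kr = 109100 kr
  Less exemption 34000 kr → base 75100 kr
  75100 kr × 22% = 16522 kr

General income tax:
  93800 kr × 11% = 10318 kr

16522 kr > 10318 kr, so the supplementary minimum tax is the binding amount.

16522 kr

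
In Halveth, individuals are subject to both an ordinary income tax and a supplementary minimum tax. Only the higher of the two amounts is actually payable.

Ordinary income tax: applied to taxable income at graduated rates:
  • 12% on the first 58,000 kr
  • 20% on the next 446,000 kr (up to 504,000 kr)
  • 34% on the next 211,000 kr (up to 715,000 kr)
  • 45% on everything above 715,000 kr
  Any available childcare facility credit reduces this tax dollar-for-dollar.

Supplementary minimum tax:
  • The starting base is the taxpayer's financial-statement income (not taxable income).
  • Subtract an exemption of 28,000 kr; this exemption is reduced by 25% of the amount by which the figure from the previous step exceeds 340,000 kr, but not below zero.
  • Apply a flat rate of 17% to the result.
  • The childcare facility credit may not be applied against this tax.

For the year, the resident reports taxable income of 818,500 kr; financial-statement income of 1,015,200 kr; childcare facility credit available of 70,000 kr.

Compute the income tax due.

172,584 kr

Ordinary income tax:
  58,000 kr × 12% = 6,960 kr
  446,000 kr × 20% = 89,200 kr
  211,000 kr × 34% = 71,740 kr
  103,500 kr × 45% = 46,575 kr
  → 214,475 kr
  Less childcare facility credit 70,000 kr → 144,475 kr

Supplementary minimum tax:
  Base (financial-statement income): 1,015,200 kr
  Exemption: 25% × (1,015,200 kr − 340,000 kr) = 168,800 kr ≥ 28,000 kr, so the exemption is fully phased out
  Base: 1,015,200 kr − 0 kr = 1,015,200 kr
  1,015,200 kr × 17% = 172,584 kr

172,584 kr > 144,475 kr, so the supplementary minimum tax is the binding amount.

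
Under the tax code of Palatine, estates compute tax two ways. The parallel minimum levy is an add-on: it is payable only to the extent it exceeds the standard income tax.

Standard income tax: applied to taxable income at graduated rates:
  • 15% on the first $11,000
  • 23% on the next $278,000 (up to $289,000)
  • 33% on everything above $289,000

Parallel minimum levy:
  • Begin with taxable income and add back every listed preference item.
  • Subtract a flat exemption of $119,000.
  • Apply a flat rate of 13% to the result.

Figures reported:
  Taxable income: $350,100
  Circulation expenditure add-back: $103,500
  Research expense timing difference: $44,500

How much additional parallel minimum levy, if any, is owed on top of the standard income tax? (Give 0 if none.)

Parallel minimum levy:
  Adjusted income: $350,100 + $103,500 + $44,500 = $498,100
  Less exemption $119,000 → base $379,100
  $379,100 × 13% = $49,283

Standard income tax:
  $11,000 × 15% = $1,650
  $278,000 × 23% = $63,940
  $61,100 × 33% = $20,163
  → $85,753

$49,283 ≤ $85,753, so no add-on is due.

$0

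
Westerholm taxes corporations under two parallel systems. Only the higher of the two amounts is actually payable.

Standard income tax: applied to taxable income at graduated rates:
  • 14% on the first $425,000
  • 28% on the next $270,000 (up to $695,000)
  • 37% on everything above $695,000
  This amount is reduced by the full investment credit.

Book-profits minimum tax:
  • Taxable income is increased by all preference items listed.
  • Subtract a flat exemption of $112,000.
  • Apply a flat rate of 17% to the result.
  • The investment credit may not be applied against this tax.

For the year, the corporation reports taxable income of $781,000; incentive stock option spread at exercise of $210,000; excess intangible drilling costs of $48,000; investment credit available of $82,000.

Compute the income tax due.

Standard income tax:
  $425,000 × 14% = $59,500
  $270,000 × 28% = $75,600
  $86,000 × 37% = $31,820
  → $166,920
  Less investment credit $82,000 → $84,920

Book-profits minimum tax:
  Adjusted income: $781,000 + $210,000 + $48,000 = $1,039,000
  Less exemption $112,000 → base $927,000
  $927,000 × 17% = $157,590

$157,590 > $84,920, so the book-profits minimum tax is the binding amount.

$157,590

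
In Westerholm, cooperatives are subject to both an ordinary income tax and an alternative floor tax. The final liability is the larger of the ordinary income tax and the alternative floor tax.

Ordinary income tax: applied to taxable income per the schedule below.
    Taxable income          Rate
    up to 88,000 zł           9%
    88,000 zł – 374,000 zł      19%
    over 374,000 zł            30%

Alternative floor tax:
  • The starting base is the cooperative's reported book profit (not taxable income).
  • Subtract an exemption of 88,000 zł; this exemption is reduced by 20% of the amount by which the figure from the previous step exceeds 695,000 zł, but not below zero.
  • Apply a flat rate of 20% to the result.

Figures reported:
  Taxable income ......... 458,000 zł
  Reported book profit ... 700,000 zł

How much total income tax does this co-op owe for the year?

Alternative floor tax:
  Base (reported book profit): 700,000 zł
  Exemption: 88,000 zł − 20% × (700,000 zł − 695,000 zł) = 88,000 zł − 1,000 zł = 87,000 zł
  Base: 700,000 zł − 87,000 zł = 613,000 zł
  613,000 zł × 20% = 122,600 zł

Ordinary income tax:
  88,000 zł × 9% = 7,920 zł
  286,000 zł × 19% = 54,340 zł
  84,000 zł × 30% = 25,200 zł
  → 87,460 zł

122,600 zł > 87,460 zł, so the alternative floor tax is the binding amount.

122,600 zł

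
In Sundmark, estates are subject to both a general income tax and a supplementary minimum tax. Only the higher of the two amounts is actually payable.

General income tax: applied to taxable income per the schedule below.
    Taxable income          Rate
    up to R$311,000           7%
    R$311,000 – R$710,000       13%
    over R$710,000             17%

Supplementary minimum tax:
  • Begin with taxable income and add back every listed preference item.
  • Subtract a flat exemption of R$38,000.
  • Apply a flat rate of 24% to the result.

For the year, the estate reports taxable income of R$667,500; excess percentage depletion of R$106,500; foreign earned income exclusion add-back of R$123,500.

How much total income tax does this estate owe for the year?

R$206,280

General income tax:
  R$311,000 × 7% = R$21,770
  R$356,500 × 13% = R$46,345
  → R$68,115

Supplementary minimum tax:
  Adjusted income: R$667,500 + R$106,500 + R$123,500 = R$897,500
  Less exemption R$38,000 → base R$859,500
  R$859,500 × 24% = R$206,280

R$206,280 > R$68,115, so the supplementary minimum tax is the binding amount.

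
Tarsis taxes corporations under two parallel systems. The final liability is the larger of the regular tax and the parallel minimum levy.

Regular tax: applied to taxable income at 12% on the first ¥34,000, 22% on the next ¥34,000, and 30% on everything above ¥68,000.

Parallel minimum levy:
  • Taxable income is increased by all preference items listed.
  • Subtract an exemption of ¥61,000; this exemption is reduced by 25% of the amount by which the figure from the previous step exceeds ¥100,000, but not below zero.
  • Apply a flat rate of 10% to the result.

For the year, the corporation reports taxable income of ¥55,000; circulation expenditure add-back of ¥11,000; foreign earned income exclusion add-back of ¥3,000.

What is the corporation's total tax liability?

¥8,700

Parallel minimum levy:
  Adjusted income: ¥55,000 + ¥11,000 + ¥3,000 = ¥69,000
  Exemption: ¥69,000 ≤ ¥100,000, so full ¥61,000 applies
  Base: ¥69,000 − ¥61,000 = ¥8,000
  ¥8,000 × 10% = ¥800

Regular tax:
  ¥34,000 × 12% = ¥4,080
  ¥21,000 × 22% = ¥4,620
  → ¥8,700

¥8,700 > ¥800, so the regular tax governs.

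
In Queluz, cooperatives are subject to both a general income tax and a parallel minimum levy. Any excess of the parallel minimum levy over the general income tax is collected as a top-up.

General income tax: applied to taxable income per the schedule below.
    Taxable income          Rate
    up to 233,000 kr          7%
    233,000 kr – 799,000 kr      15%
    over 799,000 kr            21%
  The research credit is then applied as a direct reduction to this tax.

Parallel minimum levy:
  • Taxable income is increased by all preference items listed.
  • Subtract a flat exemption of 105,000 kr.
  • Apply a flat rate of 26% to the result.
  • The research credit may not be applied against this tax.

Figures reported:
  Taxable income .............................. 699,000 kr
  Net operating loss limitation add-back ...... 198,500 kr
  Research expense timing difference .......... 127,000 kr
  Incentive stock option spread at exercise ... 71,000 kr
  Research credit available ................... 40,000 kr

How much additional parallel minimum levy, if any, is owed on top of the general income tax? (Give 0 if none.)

Parallel minimum levy:
  Adjusted income: 699,000 kr + 198,500 kr + 127,000 kr + 71,000 kr = 1,095,500 kr
  Less exemption 105,000 kr → base 990,500 kr
  990,500 kr × 26% = 257,530 kr

General income tax:
  233,000 kr × 7% = 16,310 kr
  466,000 kr × 15% = 69,900 kr
  → 86,210 kr
  Less research credit 40,000 kr → 46,210 kr

Excess of parallel minimum levy over general income tax: 257,530 kr − 46,210 kr = 211,320 kr.

211,320 kr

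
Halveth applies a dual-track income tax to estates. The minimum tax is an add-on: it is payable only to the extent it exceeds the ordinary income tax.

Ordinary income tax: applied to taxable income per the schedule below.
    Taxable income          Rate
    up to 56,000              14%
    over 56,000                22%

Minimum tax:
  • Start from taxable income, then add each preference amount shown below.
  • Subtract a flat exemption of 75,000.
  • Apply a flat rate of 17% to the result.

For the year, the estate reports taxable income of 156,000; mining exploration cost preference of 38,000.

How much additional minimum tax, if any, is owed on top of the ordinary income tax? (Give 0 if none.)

Minimum tax:
  Adjusted income: 156,000 + 38,000 = 194,000
  Less exemption 75,000 → base 119,000
  119,000 × 17% = 20,230

Ordinary income tax:
  56,000 × 14% = 7,840
  100,000 × 22% = 22,000
  → 29,840

20,230 ≤ 29,840, so no add-on is due.

0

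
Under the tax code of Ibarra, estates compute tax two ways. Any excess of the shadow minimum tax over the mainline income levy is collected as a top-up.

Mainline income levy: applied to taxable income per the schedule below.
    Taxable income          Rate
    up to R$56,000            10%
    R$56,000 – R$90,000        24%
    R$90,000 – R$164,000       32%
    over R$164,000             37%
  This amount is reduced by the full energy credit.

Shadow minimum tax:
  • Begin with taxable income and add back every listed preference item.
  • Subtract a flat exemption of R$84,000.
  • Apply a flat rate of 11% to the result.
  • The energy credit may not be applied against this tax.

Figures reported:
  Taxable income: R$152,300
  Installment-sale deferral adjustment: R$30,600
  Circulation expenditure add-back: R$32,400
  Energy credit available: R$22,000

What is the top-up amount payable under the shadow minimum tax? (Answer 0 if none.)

R$2,747

Mainline income levy:
  R$56,000 × 10% = R$5,600
  R$34,000 × 24% = R$8,160
  R$62,300 × 32% = R$19,936
  → R$33,696
  Less energy credit R$22,000 → R$11,696

Shadow minimum tax:
  Adjusted income: R$152,300 + R$30,600 + R$32,400 = R$215,300
  Less exemption R$84,000 → base R$131,300
  R$131,300 × 11% = R$14,443

Excess of shadow minimum tax over mainline income levy: R$14,443 − R$11,696 = R$2,747.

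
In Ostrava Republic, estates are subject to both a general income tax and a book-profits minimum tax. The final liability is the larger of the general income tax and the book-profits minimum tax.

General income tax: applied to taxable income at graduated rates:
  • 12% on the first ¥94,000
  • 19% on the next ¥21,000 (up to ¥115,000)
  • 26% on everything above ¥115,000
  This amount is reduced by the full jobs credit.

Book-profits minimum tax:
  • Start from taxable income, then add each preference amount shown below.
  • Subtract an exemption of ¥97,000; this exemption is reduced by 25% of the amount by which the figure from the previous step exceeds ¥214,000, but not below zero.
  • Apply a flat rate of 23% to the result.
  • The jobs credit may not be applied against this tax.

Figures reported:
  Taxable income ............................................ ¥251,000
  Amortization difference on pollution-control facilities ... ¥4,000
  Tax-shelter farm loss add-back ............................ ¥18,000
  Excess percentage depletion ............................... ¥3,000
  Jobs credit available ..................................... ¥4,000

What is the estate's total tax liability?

¥46,630

General income tax:
  ¥94,000 × 12% = ¥11,280
  ¥21,000 × 19% = ¥3,990
  ¥136,000 × 26% = ¥35,360
  → ¥50,630
  Less jobs credit ¥4,000 → ¥46,630

Book-profits minimum tax:
  Adjusted income: ¥251,000 + ¥4,000 + ¥18,000 + ¥3,000 = ¥276,000
  Exemption: ¥97,000 − 25% × (¥276,000 − ¥214,000) = ¥97,000 − ¥15,500 = ¥81,500
  Base: ¥276,000 − ¥81,500 = ¥194,500
  ¥194,500 × 23% = ¥44,735

¥46,630 > ¥44,735, so the general income tax governs.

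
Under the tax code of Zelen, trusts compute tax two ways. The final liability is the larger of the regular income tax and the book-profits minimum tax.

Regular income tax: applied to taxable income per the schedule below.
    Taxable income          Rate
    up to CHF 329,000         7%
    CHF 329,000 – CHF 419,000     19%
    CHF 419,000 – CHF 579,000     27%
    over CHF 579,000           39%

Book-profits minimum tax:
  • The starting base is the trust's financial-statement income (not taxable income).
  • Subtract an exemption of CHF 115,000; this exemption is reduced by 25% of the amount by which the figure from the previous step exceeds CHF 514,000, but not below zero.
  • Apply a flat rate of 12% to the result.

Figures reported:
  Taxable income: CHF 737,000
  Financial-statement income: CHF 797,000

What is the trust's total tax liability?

Book-profits minimum tax:
  Base (financial-statement income): CHF 797,000
  Exemption: CHF 115,000 − 25% × (CHF 797,000 − CHF 514,000) = CHF 115,000 − CHF 70,750 = CHF 44,250
  Base: CHF 797,000 − CHF 44,250 = CHF 752,750
  CHF 752,750 × 12% = CHF 90,330

Regular income tax:
  CHF 329,000 × 7% = CHF 23,030
  CHF 90,000 × 19% = CHF 17,100
  CHF 160,000 × 27% = CHF 43,200
  CHF 158,000 × 39% = CHF 61,620
  → CHF 144,950

CHF 144,950 > CHF 90,330, so the regular income tax governs.

CHF 144,950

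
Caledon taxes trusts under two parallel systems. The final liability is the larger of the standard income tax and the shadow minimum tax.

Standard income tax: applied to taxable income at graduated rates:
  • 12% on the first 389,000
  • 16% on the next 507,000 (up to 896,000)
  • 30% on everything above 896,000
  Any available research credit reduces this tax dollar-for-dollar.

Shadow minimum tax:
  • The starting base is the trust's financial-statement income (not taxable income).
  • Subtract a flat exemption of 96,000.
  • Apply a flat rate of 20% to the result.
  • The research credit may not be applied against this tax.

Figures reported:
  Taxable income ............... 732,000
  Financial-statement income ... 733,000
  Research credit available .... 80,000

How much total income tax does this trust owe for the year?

127,400

Shadow minimum tax:
  Base (financial-statement income): 733,000
  Less exemption 96,000 → base 637,000
  637,000 × 20% = 127,400

Standard income tax:
  389,000 × 12% = 46,680
  343,000 × 16% = 54,880
  → 101,560
  Less research credit 80,000 → 21,560

127,400 > 21,560, so the shadow minimum tax is the binding amount.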